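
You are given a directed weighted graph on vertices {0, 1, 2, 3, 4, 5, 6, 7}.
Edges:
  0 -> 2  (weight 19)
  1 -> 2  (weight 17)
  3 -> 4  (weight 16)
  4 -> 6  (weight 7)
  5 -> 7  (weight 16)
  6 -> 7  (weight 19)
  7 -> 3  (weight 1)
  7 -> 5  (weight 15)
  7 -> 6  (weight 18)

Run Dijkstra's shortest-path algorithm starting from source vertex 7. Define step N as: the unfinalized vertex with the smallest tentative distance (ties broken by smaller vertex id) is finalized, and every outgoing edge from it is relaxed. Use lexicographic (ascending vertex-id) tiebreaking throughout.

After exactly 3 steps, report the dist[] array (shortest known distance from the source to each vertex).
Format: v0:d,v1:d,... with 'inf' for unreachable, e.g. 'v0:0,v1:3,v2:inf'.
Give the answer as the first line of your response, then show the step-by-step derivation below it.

v0:inf,v1:inf,v2:inf,v3:1,v4:17,v5:15,v6:18,v7:0

step 1: dist = v0:inf,v1:inf,v2:inf,v3:1,v4:inf,v5:15,v6:18,v7:0
step 2: dist = v0:inf,v1:inf,v2:inf,v3:1,v4:17,v5:15,v6:18,v7:0
step 3: dist = v0:inf,v1:inf,v2:inf,v3:1,v4:17,v5:15,v6:18,v7:0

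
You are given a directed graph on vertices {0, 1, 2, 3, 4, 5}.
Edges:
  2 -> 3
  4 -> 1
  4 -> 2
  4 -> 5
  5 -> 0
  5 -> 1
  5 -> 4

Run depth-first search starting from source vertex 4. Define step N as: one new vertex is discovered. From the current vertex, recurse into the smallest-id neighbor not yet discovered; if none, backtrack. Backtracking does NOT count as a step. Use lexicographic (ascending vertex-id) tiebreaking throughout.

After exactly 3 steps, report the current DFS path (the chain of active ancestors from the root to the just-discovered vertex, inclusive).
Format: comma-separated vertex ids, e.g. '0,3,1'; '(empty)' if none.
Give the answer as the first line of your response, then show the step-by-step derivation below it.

4,2

step 1: discover 4; path=4; order=4
step 2: discover 1; path=4>1; order=4,1
step 3: discover 2; path=4>2; order=4,1,2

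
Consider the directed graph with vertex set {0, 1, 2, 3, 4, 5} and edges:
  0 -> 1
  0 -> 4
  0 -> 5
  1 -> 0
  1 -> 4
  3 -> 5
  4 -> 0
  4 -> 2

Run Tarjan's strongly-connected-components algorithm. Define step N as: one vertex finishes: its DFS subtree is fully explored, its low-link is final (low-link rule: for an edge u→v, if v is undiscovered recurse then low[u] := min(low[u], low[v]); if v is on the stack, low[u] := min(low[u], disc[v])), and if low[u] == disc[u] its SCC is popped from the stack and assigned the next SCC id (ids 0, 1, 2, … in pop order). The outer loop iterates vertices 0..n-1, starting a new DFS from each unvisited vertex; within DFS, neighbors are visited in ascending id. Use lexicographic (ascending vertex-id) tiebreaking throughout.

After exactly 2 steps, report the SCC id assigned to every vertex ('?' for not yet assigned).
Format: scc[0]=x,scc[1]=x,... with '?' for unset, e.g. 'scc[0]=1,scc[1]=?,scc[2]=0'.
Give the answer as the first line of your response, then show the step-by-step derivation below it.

scc[0]=?,scc[1]=?,scc[2]=0,scc[3]=?,scc[4]=?,scc[5]=?

step 1: low=(low[0]=0,low[1]=0,low[2]=3,low[3]=?,low[4]=0,low[5]=?); scc=(scc[0]=?,scc[1]=?,scc[2]=0,scc[3]=?,scc[4]=?,scc[5]=?)
step 2: low=(low[0]=0,low[1]=0,low[2]=3,low[3]=?,low[4]=0,low[5]=?); scc=(scc[0]=?,scc[1]=?,scc[2]=0,scc[3]=?,scc[4]=?,scc[5]=?)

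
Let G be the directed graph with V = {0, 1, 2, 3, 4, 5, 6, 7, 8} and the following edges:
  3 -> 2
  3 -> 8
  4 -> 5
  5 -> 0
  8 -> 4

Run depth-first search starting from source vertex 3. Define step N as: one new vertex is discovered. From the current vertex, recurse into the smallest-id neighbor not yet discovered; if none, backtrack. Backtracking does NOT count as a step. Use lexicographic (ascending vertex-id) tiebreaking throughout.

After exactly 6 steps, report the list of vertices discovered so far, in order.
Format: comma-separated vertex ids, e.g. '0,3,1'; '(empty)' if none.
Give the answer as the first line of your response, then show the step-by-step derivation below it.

3,2,8,4,5,0

step 1: discover 3; path=3; order=3
step 2: discover 2; path=3>2; order=3,2
step 3: discover 8; path=3>8; order=3,2,8
step 4: discover 4; path=3>8>4; order=3,2,8,4
step 5: discover 5; path=3>8>4>5; order=3,2,8,4,5
step 6: discover 0; path=3>8>4>5>0; order=3,2,8,4,5,0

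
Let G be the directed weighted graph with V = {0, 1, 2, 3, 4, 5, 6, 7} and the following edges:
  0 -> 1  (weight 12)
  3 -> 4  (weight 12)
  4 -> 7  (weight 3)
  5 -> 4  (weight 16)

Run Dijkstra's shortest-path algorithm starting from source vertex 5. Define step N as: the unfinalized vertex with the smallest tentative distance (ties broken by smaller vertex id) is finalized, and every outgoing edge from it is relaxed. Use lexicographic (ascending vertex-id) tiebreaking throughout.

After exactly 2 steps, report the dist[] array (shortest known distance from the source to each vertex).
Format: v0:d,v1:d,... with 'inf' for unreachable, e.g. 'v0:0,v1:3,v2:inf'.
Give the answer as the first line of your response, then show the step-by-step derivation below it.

v0:inf,v1:inf,v2:inf,v3:inf,v4:16,v5:0,v6:inf,v7:19

step 1: dist = v0:inf,v1:inf,v2:inf,v3:inf,v4:16,v5:0,v6:inf,v7:inf
step 2: dist = v0:inf,v1:inf,v2:inf,v3:inf,v4:16,v5:0,v6:inf,v7:19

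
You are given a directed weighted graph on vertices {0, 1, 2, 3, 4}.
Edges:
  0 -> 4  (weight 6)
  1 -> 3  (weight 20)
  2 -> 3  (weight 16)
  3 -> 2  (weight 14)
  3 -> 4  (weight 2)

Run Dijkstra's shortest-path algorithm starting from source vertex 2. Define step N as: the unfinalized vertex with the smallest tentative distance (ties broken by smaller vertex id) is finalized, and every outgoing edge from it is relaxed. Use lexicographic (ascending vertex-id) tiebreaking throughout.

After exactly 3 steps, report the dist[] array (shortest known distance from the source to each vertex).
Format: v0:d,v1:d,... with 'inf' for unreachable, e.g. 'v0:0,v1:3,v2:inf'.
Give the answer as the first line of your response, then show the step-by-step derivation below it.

v0:inf,v1:inf,v2:0,v3:16,v4:18

step 1: dist = v0:inf,v1:inf,v2:0,v3:16,v4:inf
step 2: dist = v0:inf,v1:inf,v2:0,v3:16,v4:18
step 3: dist = v0:inf,v1:inf,v2:0,v3:16,v4:18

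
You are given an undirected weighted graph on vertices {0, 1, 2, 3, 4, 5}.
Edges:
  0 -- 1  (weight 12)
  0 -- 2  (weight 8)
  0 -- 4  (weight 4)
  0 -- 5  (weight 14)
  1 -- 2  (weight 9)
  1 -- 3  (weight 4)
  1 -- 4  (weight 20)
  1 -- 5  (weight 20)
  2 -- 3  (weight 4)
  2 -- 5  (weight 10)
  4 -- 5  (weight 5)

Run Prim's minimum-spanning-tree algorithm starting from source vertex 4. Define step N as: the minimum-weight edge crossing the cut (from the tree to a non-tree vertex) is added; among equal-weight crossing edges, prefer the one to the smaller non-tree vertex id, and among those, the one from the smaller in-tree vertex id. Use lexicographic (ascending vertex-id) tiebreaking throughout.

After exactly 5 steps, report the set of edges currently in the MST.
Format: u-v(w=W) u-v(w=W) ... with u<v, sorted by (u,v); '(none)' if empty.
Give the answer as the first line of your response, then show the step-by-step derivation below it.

0-2(w=8) 0-4(w=4) 1-3(w=4) 2-3(w=4) 4-5(w=5)

step 1: add edge 0-4 (w=4); MST = {0-4(w=4)}
step 2: add edge 4-5 (w=5); MST = {0-4(w=4) 4-5(w=5)}
step 3: add edge 0-2 (w=8); MST = {0-2(w=8) 0-4(w=4) 4-5(w=5)}
step 4: add edge 2-3 (w=4); MST = {0-2(w=8) 0-4(w=4) 2-3(w=4) 4-5(w=5)}
step 5: add edge 1-3 (w=4); MST = {0-2(w=8) 0-4(w=4) 1-3(w=4) 2-3(w=4) 4-5(w=5)}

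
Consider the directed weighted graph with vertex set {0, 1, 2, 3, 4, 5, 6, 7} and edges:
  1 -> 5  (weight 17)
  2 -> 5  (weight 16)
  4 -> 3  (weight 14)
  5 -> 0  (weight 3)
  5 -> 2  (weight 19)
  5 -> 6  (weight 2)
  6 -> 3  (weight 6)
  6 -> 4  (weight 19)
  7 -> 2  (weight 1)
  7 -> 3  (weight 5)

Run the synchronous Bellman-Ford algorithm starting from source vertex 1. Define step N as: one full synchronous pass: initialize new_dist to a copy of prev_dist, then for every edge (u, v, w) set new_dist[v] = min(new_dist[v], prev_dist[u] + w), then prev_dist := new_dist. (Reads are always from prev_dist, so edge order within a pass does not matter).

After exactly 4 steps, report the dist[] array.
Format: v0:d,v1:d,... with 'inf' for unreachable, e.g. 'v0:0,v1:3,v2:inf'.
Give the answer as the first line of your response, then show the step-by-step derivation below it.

v0:20,v1:0,v2:36,v3:25,v4:38,v5:17,v6:19,v7:inf

step 1: dist = v0:inf,v1:0,v2:inf,v3:inf,v4:inf,v5:17,v6:inf,v7:inf
step 2: dist = v0:20,v1:0,v2:36,v3:inf,v4:inf,v5:17,v6:19,v7:inf
step 3: dist = v0:20,v1:0,v2:36,v3:25,v4:38,v5:17,v6:19,v7:inf
step 4: dist = v0:20,v1:0,v2:36,v3:25,v4:38,v5:17,v6:19,v7:inf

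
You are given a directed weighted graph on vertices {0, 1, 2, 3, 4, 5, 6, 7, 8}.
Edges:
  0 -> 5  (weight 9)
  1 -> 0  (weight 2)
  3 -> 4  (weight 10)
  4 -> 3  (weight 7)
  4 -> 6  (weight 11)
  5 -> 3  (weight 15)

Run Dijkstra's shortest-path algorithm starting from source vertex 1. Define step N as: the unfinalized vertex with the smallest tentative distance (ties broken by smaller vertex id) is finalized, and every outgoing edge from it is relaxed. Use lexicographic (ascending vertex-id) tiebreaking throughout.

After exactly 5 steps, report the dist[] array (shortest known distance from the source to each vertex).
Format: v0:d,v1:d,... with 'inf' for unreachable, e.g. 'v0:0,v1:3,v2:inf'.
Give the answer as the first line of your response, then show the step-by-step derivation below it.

v0:2,v1:0,v2:inf,v3:26,v4:36,v5:11,v6:47,v7:inf,v8:inf

step 1: dist = v0:2,v1:0,v2:inf,v3:inf,v4:inf,v5:inf,v6:inf,v7:inf,v8:inf
step 2: dist = v0:2,v1:0,v2:inf,v3:inf,v4:inf,v5:11,v6:inf,v7:inf,v8:inf
step 3: dist = v0:2,v1:0,v2:inf,v3:26,v4:inf,v5:11,v6:inf,v7:inf,v8:inf
step 4: dist = v0:2,v1:0,v2:inf,v3:26,v4:36,v5:11,v6:inf,v7:inf,v8:inf
step 5: dist = v0:2,v1:0,v2:inf,v3:26,v4:36,v5:11,v6:47,v7:inf,v8:inf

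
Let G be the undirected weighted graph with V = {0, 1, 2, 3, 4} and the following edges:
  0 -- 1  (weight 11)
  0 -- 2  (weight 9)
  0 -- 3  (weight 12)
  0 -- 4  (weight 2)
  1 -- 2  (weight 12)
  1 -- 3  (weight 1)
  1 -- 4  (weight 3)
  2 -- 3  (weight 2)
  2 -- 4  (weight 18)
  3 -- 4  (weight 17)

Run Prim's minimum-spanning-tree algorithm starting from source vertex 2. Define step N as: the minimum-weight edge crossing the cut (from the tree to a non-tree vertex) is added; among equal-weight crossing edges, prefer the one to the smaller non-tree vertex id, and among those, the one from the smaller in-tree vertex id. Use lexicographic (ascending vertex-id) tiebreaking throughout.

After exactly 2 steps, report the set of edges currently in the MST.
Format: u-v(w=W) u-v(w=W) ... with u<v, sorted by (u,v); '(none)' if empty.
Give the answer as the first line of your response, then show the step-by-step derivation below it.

1-3(w=1) 2-3(w=2)

step 1: add edge 2-3 (w=2); MST = {2-3(w=2)}
step 2: add edge 1-3 (w=1); MST = {1-3(w=1) 2-3(w=2)}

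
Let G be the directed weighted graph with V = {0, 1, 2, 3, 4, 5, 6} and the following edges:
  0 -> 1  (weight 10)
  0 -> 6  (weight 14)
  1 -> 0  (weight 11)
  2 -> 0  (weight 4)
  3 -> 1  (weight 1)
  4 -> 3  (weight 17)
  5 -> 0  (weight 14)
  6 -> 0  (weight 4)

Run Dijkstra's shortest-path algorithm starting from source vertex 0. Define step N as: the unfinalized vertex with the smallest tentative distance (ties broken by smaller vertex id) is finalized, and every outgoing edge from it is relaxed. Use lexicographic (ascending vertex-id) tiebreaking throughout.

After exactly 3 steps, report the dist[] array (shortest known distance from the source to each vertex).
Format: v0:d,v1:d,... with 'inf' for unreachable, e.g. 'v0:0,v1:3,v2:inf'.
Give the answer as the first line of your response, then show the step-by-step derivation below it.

v0:0,v1:10,v2:inf,v3:inf,v4:inf,v5:inf,v6:14

step 1: dist = v0:0,v1:10,v2:inf,v3:inf,v4:inf,v5:inf,v6:14
step 2: dist = v0:0,v1:10,v2:inf,v3:inf,v4:inf,v5:inf,v6:14
step 3: dist = v0:0,v1:10,v2:inf,v3:inf,v4:inf,v5:inf,v6:14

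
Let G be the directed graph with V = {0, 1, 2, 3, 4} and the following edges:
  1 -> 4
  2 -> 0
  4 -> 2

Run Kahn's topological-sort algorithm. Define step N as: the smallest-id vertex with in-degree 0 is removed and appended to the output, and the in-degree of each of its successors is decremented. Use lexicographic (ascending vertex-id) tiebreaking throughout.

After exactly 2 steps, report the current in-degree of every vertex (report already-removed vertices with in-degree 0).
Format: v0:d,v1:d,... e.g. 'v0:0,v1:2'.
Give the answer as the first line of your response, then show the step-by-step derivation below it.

v0:1,v1:0,v2:1,v3:0,v4:0

step 1: output 1; order=[1]; indeg=(1,0,1,0,0)
step 2: output 3; order=[1,3]; indeg=(1,0,1,0,0)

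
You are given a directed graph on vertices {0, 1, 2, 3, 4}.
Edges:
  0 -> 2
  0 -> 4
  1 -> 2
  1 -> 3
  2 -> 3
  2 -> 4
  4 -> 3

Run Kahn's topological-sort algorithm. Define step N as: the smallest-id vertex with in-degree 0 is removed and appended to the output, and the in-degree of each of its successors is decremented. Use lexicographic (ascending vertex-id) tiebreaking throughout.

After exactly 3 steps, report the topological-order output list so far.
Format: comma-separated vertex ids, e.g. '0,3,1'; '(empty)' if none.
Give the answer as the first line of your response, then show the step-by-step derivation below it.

0,1,2

step 1: output 0; order=[0]; indeg=(0,0,1,3,1)
step 2: output 1; order=[0,1]; indeg=(0,0,0,2,1)
step 3: output 2; order=[0,1,2]; indeg=(0,0,0,1,0)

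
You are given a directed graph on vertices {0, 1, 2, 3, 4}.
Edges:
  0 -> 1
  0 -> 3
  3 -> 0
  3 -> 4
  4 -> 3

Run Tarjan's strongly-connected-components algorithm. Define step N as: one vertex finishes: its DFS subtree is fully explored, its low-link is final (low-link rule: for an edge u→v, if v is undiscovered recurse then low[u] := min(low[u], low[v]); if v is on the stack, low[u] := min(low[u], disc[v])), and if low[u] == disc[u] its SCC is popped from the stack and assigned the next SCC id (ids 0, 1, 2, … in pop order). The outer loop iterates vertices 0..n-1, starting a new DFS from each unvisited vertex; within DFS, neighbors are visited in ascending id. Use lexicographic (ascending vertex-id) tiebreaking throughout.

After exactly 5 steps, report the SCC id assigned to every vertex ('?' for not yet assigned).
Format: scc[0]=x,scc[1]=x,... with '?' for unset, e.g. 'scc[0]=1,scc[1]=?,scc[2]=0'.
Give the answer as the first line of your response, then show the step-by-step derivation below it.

scc[0]=1,scc[1]=0,scc[2]=2,scc[3]=1,scc[4]=1

step 1: low=(low[0]=0,low[1]=1,low[2]=?,low[3]=?,low[4]=?); scc=(scc[0]=?,scc[1]=0,scc[2]=?,scc[3]=?,scc[4]=?)
step 2: low=(low[0]=0,low[1]=1,low[2]=?,low[3]=0,low[4]=2); scc=(scc[0]=?,scc[1]=0,scc[2]=?,scc[3]=?,scc[4]=?)
step 3: low=(low[0]=0,low[1]=1,low[2]=?,low[3]=0,low[4]=2); scc=(scc[0]=?,scc[1]=0,scc[2]=?,scc[3]=?,scc[4]=?)
step 4: low=(low[0]=0,low[1]=1,low[2]=?,low[3]=0,low[4]=2); scc=(scc[0]=1,scc[1]=0,scc[2]=?,scc[3]=1,scc[4]=1)
step 5: low=(low[0]=0,low[1]=1,low[2]=4,low[3]=0,low[4]=2); scc=(scc[0]=1,scc[1]=0,scc[2]=2,scc[3]=1,scc[4]=1)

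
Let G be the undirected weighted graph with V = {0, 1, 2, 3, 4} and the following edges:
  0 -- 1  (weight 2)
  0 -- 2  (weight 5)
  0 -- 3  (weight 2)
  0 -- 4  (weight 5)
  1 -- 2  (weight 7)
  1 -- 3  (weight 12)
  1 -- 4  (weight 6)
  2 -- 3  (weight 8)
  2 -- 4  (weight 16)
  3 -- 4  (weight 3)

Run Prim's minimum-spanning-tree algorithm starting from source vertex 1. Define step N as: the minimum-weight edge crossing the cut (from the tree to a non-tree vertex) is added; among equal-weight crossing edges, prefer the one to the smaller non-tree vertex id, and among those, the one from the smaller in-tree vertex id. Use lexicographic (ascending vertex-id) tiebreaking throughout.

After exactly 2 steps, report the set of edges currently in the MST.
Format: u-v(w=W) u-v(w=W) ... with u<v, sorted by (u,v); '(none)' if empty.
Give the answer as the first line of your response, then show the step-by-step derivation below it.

0-1(w=2) 0-3(w=2)

step 1: add edge 0-1 (w=2); MST = {0-1(w=2)}
step 2: add edge 0-3 (w=2); MST = {0-1(w=2) 0-3(w=2)}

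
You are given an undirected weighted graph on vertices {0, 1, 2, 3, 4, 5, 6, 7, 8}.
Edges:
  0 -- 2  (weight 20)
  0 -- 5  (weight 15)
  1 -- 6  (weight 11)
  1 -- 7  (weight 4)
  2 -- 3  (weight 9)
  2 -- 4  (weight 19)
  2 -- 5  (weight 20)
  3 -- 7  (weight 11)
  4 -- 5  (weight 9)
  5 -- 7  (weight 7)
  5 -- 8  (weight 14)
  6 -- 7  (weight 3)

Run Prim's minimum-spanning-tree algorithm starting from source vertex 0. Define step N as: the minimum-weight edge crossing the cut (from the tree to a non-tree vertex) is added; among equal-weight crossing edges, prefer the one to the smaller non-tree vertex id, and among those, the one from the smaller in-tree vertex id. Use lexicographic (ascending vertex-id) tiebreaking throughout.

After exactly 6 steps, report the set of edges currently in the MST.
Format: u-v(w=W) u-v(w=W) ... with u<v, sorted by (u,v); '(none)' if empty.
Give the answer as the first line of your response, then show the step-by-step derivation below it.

0-5(w=15) 1-7(w=4) 3-7(w=11) 4-5(w=9) 5-7(w=7) 6-7(w=3)

step 1: add edge 0-5 (w=15); MST = {0-5(w=15)}
step 2: add edge 5-7 (w=7); MST = {0-5(w=15) 5-7(w=7)}
step 3: add edge 6-7 (w=3); MST = {0-5(w=15) 5-7(w=7) 6-7(w=3)}
step 4: add edge 1-7 (w=4); MST = {0-5(w=15) 1-7(w=4) 5-7(w=7) 6-7(w=3)}
step 5: add edge 4-5 (w=9); MST = {0-5(w=15) 1-7(w=4) 4-5(w=9) 5-7(w=7) 6-7(w=3)}
step 6: add edge 3-7 (w=11); MST = {0-5(w=15) 1-7(w=4) 3-7(w=11) 4-5(w=9) 5-7(w=7) 6-7(w=3)}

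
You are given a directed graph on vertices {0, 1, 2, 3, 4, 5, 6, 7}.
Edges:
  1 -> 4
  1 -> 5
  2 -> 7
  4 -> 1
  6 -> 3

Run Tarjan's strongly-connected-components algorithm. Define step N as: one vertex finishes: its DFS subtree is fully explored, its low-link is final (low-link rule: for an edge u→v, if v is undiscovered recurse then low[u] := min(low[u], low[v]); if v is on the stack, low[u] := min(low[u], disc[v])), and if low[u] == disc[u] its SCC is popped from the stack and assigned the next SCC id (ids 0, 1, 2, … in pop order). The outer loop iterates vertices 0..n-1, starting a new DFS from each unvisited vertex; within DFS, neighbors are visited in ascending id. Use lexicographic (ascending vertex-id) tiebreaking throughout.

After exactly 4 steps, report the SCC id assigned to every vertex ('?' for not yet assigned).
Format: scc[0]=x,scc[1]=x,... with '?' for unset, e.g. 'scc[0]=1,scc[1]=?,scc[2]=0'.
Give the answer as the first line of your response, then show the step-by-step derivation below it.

scc[0]=0,scc[1]=2,scc[2]=?,scc[3]=?,scc[4]=2,scc[5]=1,scc[6]=?,scc[7]=?

step 1: low=(low[0]=0,low[1]=?,low[2]=?,low[3]=?,low[4]=?,low[5]=?,low[6]=?,low[7]=?); scc=(scc[0]=0,scc[1]=?,scc[2]=?,scc[3]=?,scc[4]=?,scc[5]=?,scc[6]=?,scc[7]=?)
step 2: low=(low[0]=0,low[1]=1,low[2]=?,low[3]=?,low[4]=1,low[5]=?,low[6]=?,low[7]=?); scc=(scc[0]=0,scc[1]=?,scc[2]=?,scc[3]=?,scc[4]=?,scc[5]=?,scc[6]=?,scc[7]=?)
step 3: low=(low[0]=0,low[1]=1,low[2]=?,low[3]=?,low[4]=1,low[5]=3,low[6]=?,low[7]=?); scc=(scc[0]=0,scc[1]=?,scc[2]=?,scc[3]=?,scc[4]=?,scc[5]=1,scc[6]=?,scc[7]=?)
step 4: low=(low[0]=0,low[1]=1,low[2]=?,low[3]=?,low[4]=1,low[5]=3,low[6]=?,low[7]=?); scc=(scc[0]=0,scc[1]=2,scc[2]=?,scc[3]=?,scc[4]=2,scc[5]=1,scc[6]=?,scc[7]=?)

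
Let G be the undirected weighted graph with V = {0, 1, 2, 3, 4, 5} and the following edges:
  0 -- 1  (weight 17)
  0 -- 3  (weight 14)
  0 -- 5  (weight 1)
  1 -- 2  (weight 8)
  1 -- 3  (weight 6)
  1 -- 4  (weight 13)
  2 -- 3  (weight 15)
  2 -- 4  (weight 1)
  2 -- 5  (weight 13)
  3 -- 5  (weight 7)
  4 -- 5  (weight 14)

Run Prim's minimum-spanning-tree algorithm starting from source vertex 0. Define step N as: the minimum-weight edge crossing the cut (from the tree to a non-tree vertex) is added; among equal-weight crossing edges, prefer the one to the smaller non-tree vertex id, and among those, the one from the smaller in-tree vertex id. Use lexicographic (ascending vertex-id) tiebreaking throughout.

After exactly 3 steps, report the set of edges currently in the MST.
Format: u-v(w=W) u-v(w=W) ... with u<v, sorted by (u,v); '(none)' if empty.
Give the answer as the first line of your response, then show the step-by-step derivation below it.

0-5(w=1) 1-3(w=6) 3-5(w=7)

step 1: add edge 0-5 (w=1); MST = {0-5(w=1)}
step 2: add edge 3-5 (w=7); MST = {0-5(w=1) 3-5(w=7)}
step 3: add edge 1-3 (w=6); MST = {0-5(w=1) 1-3(w=6) 3-5(w=7)}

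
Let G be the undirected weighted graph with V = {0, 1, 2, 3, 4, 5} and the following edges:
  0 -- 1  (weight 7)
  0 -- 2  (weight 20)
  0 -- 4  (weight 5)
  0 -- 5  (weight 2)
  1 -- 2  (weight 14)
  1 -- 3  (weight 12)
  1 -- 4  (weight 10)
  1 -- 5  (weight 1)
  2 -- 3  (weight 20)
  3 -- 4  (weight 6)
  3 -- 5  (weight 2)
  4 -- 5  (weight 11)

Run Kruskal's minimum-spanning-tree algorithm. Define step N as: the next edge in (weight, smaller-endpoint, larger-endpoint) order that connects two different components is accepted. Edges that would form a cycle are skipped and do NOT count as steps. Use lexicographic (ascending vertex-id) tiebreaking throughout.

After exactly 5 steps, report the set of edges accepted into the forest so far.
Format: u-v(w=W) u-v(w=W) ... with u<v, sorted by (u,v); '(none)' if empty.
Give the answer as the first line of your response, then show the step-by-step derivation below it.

0-4(w=5) 0-5(w=2) 1-2(w=14) 1-5(w=1) 3-5(w=2)

step 1: add edge 1-5 (w=1); MST = {1-5(w=1)}
step 2: add edge 0-5 (w=2); MST = {0-5(w=2) 1-5(w=1)}
step 3: add edge 3-5 (w=2); MST = {0-5(w=2) 1-5(w=1) 3-5(w=2)}
step 4: add edge 0-4 (w=5); MST = {0-4(w=5) 0-5(w=2) 1-5(w=1) 3-5(w=2)}
step 5: add edge 1-2 (w=14); MST = {0-4(w=5) 0-5(w=2) 1-2(w=14) 1-5(w=1) 3-5(w=2)}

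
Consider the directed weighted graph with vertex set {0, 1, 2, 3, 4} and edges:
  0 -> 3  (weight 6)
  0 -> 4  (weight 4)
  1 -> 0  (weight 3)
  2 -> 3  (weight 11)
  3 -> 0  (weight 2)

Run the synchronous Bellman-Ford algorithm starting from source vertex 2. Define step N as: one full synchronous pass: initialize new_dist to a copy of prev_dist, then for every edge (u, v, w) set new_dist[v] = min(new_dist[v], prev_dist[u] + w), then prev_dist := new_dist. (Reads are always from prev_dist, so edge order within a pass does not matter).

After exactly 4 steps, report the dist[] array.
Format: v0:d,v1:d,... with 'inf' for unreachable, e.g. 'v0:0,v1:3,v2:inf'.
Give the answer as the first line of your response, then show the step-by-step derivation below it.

v0:13,v1:inf,v2:0,v3:11,v4:17

step 1: dist = v0:inf,v1:inf,v2:0,v3:11,v4:inf
step 2: dist = v0:13,v1:inf,v2:0,v3:11,v4:inf
step 3: dist = v0:13,v1:inf,v2:0,v3:11,v4:17
step 4: dist = v0:13,v1:inf,v2:0,v3:11,v4:17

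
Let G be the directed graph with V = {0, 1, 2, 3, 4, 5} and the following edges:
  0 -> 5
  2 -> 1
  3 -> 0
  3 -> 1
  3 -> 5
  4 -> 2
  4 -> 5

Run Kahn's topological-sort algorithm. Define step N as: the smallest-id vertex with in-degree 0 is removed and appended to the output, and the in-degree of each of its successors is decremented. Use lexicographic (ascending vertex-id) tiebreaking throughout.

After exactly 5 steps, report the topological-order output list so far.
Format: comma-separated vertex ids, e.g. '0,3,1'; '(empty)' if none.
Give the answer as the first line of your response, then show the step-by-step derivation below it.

3,0,4,2,1

step 1: output 3; order=[3]; indeg=(0,1,1,0,0,2)
step 2: output 0; order=[3,0]; indeg=(0,1,1,0,0,1)
step 3: output 4; order=[3,0,4]; indeg=(0,1,0,0,0,0)
step 4: output 2; order=[3,0,4,2]; indeg=(0,0,0,0,0,0)
step 5: output 1; order=[3,0,4,2,1]; indeg=(0,0,0,0,0,0)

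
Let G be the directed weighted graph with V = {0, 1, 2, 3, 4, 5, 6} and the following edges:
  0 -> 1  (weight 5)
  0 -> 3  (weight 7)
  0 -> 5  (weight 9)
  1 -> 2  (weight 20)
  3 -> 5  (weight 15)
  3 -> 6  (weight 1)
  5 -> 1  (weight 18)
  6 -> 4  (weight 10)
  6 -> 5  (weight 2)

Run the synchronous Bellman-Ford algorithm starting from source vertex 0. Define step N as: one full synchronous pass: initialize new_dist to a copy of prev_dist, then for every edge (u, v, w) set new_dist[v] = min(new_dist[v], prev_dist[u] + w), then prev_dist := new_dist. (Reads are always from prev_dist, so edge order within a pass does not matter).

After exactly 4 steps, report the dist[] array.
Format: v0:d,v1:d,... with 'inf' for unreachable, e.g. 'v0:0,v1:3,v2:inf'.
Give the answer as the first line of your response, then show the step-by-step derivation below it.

v0:0,v1:5,v2:25,v3:7,v4:18,v5:9,v6:8

step 1: dist = v0:0,v1:5,v2:inf,v3:7,v4:inf,v5:9,v6:inf
step 2: dist = v0:0,v1:5,v2:25,v3:7,v4:inf,v5:9,v6:8
step 3: dist = v0:0,v1:5,v2:25,v3:7,v4:18,v5:9,v6:8
step 4: dist = v0:0,v1:5,v2:25,v3:7,v4:18,v5:9,v6:8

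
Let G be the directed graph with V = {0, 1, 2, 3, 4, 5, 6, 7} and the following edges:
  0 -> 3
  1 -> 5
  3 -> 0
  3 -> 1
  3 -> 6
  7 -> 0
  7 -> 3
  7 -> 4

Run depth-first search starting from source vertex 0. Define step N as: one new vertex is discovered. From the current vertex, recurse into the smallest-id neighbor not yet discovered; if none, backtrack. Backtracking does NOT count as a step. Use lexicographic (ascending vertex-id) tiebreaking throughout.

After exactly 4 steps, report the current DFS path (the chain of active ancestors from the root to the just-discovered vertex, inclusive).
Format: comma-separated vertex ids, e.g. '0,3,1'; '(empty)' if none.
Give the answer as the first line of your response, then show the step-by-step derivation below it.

0,3,1,5

step 1: discover 0; path=0; order=0
step 2: discover 3; path=0>3; order=0,3
step 3: discover 1; path=0>3>1; order=0,3,1
step 4: discover 5; path=0>3>1>5; order=0,3,1,5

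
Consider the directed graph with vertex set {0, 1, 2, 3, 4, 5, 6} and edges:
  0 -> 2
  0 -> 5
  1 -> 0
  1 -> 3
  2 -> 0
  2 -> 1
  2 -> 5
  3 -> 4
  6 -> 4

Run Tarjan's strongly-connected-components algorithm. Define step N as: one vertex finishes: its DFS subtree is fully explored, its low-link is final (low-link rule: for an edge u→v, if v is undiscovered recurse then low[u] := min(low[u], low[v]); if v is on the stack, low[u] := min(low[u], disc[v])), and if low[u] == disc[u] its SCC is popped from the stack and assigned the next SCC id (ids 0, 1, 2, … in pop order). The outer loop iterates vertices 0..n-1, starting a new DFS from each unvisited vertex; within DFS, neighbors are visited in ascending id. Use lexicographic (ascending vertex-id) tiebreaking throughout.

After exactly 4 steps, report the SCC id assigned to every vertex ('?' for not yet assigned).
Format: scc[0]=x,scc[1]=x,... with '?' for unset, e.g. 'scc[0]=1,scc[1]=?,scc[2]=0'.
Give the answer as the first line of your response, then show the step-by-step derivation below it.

scc[0]=?,scc[1]=?,scc[2]=?,scc[3]=1,scc[4]=0,scc[5]=2,scc[6]=?

step 1: low=(low[0]=0,low[1]=0,low[2]=0,low[3]=3,low[4]=4,low[5]=?,low[6]=?); scc=(scc[0]=?,scc[1]=?,scc[2]=?,scc[3]=?,scc[4]=0,scc[5]=?,scc[6]=?)
step 2: low=(low[0]=0,low[1]=0,low[2]=0,low[3]=3,low[4]=4,low[5]=?,low[6]=?); scc=(scc[0]=?,scc[1]=?,scc[2]=?,scc[3]=1,scc[4]=0,scc[5]=?,scc[6]=?)
step 3: low=(low[0]=0,low[1]=0,low[2]=0,low[3]=3,low[4]=4,low[5]=?,low[6]=?); scc=(scc[0]=?,scc[1]=?,scc[2]=?,scc[3]=1,scc[4]=0,scc[5]=?,scc[6]=?)
step 4: low=(low[0]=0,low[1]=0,low[2]=0,low[3]=3,low[4]=4,low[5]=5,low[6]=?); scc=(scc[0]=?,scc[1]=?,scc[2]=?,scc[3]=1,scc[4]=0,scc[5]=2,scc[6]=?)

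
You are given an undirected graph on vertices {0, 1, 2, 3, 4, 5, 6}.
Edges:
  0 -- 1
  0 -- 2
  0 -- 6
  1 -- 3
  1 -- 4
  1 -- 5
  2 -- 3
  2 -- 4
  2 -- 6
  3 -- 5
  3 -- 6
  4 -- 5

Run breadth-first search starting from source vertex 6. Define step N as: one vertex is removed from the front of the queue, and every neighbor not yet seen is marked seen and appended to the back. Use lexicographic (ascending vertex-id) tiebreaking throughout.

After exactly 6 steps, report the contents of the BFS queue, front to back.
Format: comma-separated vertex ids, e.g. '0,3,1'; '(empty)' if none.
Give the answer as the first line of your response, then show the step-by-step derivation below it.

5

step 1: dequeue 6; queue=[0,2,3]; order=6
step 2: dequeue 0; queue=[2,3,1]; order=6,0
step 3: dequeue 2; queue=[3,1,4]; order=6,0,2
step 4: dequeue 3; queue=[1,4,5]; order=6,0,2,3
step 5: dequeue 1; queue=[4,5]; order=6,0,2,3,1
step 6: dequeue 4; queue=[5]; order=6,0,2,3,1,4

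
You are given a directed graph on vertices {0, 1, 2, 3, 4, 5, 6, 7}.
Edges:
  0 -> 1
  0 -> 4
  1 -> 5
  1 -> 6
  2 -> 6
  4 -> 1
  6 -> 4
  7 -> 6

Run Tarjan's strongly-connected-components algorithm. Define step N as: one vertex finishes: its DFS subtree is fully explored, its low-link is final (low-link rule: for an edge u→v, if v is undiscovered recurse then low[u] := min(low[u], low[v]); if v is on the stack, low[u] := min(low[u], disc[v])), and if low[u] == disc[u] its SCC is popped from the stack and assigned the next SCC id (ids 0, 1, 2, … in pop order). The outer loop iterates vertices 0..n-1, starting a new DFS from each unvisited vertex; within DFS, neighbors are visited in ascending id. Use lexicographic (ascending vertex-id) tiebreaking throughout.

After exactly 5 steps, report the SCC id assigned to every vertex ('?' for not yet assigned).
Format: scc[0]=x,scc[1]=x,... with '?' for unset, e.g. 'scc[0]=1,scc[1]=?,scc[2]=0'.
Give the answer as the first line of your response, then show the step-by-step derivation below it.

scc[0]=2,scc[1]=1,scc[2]=?,scc[3]=?,scc[4]=1,scc[5]=0,scc[6]=1,scc[7]=?

step 1: low=(low[0]=0,low[1]=1,low[2]=?,low[3]=?,low[4]=?,low[5]=2,low[6]=?,low[7]=?); scc=(scc[0]=?,scc[1]=?,scc[2]=?,scc[3]=?,scc[4]=?,scc[5]=0,scc[6]=?,scc[7]=?)
step 2: low=(low[0]=0,low[1]=1,low[2]=?,low[3]=?,low[4]=1,low[5]=2,low[6]=3,low[7]=?); scc=(scc[0]=?,scc[1]=?,scc[2]=?,scc[3]=?,scc[4]=?,scc[5]=0,scc[6]=?,scc[7]=?)
step 3: low=(low[0]=0,low[1]=1,low[2]=?,low[3]=?,low[4]=1,low[5]=2,low[6]=1,low[7]=?); scc=(scc[0]=?,scc[1]=?,scc[2]=?,scc[3]=?,scc[4]=?,scc[5]=0,scc[6]=?,scc[7]=?)
step 4: low=(low[0]=0,low[1]=1,low[2]=?,low[3]=?,low[4]=1,low[5]=2,low[6]=1,low[7]=?); scc=(scc[0]=?,scc[1]=1,scc[2]=?,scc[3]=?,scc[4]=1,scc[5]=0,scc[6]=1,scc[7]=?)
step 5: low=(low[0]=0,low[1]=1,low[2]=?,low[3]=?,low[4]=1,low[5]=2,low[6]=1,low[7]=?); scc=(scc[0]=2,scc[1]=1,scc[2]=?,scc[3]=?,scc[4]=1,scc[5]=0,scc[6]=1,scc[7]=?)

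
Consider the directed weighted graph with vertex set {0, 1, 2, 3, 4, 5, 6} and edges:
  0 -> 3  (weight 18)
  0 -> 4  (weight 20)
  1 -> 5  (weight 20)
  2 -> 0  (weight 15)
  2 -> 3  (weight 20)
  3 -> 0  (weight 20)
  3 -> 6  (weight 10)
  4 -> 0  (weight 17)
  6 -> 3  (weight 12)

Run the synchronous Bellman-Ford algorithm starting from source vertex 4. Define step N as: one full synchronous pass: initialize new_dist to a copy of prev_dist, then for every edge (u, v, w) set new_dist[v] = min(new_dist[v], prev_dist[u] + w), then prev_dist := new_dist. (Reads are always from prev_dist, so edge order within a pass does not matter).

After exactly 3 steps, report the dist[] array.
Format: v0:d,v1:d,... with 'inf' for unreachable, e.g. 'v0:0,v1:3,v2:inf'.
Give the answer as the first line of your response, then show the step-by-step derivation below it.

v0:17,v1:inf,v2:inf,v3:35,v4:0,v5:inf,v6:45

step 1: dist = v0:17,v1:inf,v2:inf,v3:inf,v4:0,v5:inf,v6:inf
step 2: dist = v0:17,v1:inf,v2:inf,v3:35,v4:0,v5:inf,v6:inf
step 3: dist = v0:17,v1:inf,v2:inf,v3:35,v4:0,v5:inf,v6:45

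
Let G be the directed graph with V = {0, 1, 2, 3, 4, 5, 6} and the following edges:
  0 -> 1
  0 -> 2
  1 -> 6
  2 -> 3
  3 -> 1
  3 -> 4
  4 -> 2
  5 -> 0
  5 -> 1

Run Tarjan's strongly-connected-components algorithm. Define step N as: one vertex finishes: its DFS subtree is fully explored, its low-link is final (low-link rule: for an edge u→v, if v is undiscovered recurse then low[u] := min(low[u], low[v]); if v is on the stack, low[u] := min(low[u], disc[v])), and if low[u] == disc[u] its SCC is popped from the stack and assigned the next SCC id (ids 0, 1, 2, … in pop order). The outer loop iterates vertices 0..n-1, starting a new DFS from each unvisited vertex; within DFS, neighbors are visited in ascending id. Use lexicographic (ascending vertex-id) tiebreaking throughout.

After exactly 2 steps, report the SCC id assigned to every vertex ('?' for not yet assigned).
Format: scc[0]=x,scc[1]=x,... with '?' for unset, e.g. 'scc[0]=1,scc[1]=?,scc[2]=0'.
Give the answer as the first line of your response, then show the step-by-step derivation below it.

scc[0]=?,scc[1]=1,scc[2]=?,scc[3]=?,scc[4]=?,scc[5]=?,scc[6]=0

step 1: low=(low[0]=0,low[1]=1,low[2]=?,low[3]=?,low[4]=?,low[5]=?,low[6]=2); scc=(scc[0]=?,scc[1]=?,scc[2]=?,scc[3]=?,scc[4]=?,scc[5]=?,scc[6]=0)
step 2: low=(low[0]=0,low[1]=1,low[2]=?,low[3]=?,low[4]=?,low[5]=?,low[6]=2); scc=(scc[0]=?,scc[1]=1,scc[2]=?,scc[3]=?,scc[4]=?,scc[5]=?,scc[6]=0)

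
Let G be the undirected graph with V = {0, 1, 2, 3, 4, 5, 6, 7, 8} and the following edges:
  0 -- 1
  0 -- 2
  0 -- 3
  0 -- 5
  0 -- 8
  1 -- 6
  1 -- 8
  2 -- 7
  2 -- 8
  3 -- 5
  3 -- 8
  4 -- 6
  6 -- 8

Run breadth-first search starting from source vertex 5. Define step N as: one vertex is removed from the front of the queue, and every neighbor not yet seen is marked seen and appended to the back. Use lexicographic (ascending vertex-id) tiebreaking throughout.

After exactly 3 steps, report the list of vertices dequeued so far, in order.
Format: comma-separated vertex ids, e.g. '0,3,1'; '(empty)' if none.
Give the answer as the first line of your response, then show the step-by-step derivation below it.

5,0,3

step 1: dequeue 5; queue=[0,3]; order=5
step 2: dequeue 0; queue=[3,1,2,8]; order=5,0
step 3: dequeue 3; queue=[1,2,8]; order=5,0,3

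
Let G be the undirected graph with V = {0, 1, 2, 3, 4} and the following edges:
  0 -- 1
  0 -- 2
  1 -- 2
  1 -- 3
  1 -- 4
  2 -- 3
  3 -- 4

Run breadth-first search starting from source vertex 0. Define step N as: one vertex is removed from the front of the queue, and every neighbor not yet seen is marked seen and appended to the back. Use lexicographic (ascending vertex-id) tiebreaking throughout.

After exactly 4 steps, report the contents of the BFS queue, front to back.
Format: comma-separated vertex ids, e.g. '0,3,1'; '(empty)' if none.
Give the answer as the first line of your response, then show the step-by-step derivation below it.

4

step 1: dequeue 0; queue=[1,2]; order=0
step 2: dequeue 1; queue=[2,3,4]; order=0,1
step 3: dequeue 2; queue=[3,4]; order=0,1,2
step 4: dequeue 3; queue=[4]; order=0,1,2,3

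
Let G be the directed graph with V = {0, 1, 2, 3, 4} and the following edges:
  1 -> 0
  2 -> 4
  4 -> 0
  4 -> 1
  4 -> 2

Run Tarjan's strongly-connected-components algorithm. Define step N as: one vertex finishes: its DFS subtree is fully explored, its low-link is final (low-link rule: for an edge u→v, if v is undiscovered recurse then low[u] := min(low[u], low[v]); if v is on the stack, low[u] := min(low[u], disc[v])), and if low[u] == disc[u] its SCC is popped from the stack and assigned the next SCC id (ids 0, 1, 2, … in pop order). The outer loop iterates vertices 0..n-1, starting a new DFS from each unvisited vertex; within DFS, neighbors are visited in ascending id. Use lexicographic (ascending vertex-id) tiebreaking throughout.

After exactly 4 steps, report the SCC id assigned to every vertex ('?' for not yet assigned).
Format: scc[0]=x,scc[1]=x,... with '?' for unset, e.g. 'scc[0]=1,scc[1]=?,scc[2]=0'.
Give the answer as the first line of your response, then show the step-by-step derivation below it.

scc[0]=0,scc[1]=1,scc[2]=2,scc[3]=?,scc[4]=2

step 1: low=(low[0]=0,low[1]=?,low[2]=?,low[3]=?,low[4]=?); scc=(scc[0]=0,scc[1]=?,scc[2]=?,scc[3]=?,scc[4]=?)
step 2: low=(low[0]=0,low[1]=1,low[2]=?,low[3]=?,low[4]=?); scc=(scc[0]=0,scc[1]=1,scc[2]=?,scc[3]=?,scc[4]=?)
step 3: low=(low[0]=0,low[1]=1,low[2]=2,low[3]=?,low[4]=2); scc=(scc[0]=0,scc[1]=1,scc[2]=?,scc[3]=?,scc[4]=?)
step 4: low=(low[0]=0,low[1]=1,low[2]=2,low[3]=?,low[4]=2); scc=(scc[0]=0,scc[1]=1,scc[2]=2,scc[3]=?,scc[4]=2)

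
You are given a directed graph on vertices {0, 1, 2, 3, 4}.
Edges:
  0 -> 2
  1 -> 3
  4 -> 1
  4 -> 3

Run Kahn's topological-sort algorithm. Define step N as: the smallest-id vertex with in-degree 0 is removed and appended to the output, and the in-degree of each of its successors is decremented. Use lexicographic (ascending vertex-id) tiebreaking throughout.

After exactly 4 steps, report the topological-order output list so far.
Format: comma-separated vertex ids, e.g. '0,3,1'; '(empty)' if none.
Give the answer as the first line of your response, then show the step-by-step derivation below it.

0,2,4,1

step 1: output 0; order=[0]; indeg=(0,1,0,2,0)
step 2: output 2; order=[0,2]; indeg=(0,1,0,2,0)
step 3: output 4; order=[0,2,4]; indeg=(0,0,0,1,0)
step 4: output 1; order=[0,2,4,1]; indeg=(0,0,0,0,0)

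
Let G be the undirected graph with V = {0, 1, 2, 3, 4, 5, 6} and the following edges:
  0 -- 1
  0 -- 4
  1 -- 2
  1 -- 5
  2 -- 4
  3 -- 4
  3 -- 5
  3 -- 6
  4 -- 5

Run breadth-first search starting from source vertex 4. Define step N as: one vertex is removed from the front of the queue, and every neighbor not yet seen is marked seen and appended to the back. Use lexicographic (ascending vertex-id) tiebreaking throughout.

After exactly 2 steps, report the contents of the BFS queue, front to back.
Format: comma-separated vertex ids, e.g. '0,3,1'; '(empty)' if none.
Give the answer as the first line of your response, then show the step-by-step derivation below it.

2,3,5,1

step 1: dequeue 4; queue=[0,2,3,5]; order=4
step 2: dequeue 0; queue=[2,3,5,1]; order=4,0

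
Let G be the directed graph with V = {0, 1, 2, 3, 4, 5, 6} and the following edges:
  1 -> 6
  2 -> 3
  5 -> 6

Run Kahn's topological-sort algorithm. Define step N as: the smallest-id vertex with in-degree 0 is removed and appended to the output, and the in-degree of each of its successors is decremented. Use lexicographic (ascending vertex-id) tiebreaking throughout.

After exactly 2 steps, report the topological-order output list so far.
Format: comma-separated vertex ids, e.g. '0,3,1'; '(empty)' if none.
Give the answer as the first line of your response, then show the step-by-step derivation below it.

0,1

step 1: output 0; order=[0]; indeg=(0,0,0,1,0,0,2)
step 2: output 1; order=[0,1]; indeg=(0,0,0,1,0,0,1)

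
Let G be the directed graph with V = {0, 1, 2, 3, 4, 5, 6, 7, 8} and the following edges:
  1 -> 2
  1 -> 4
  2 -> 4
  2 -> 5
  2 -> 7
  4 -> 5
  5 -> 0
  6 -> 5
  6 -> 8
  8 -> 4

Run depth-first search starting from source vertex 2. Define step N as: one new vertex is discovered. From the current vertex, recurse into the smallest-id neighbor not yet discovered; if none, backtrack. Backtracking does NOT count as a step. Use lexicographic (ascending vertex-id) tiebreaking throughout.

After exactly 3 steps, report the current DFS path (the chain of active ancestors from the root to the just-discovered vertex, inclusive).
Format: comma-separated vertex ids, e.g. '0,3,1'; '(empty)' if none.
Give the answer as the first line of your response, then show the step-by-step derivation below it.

2,4,5

step 1: discover 2; path=2; order=2
step 2: discover 4; path=2>4; order=2,4
step 3: discover 5; path=2>4>5; order=2,4,5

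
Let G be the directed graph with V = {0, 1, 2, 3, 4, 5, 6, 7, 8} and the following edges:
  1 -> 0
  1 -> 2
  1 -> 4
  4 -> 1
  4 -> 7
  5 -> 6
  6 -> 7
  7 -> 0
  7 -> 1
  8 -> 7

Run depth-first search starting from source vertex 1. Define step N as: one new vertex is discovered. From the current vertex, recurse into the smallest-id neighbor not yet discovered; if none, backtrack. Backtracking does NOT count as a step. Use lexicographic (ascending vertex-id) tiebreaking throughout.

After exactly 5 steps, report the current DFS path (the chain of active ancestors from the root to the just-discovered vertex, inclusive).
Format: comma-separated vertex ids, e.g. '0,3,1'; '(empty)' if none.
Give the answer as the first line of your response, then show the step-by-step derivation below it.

1,4,7

step 1: discover 1; path=1; order=1
step 2: discover 0; path=1>0; order=1,0
step 3: discover 2; path=1>2; order=1,0,2
step 4: discover 4; path=1>4; order=1,0,2,4
step 5: discover 7; path=1>4>7; order=1,0,2,4,7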